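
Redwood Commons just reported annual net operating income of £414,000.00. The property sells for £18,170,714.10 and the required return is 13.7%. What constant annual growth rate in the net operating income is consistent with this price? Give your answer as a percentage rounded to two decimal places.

P = D₀(1+g)/(r−g) ⇒ P(r−g) = D₀(1+g) ⇒ g(P+D₀) = P·r − D₀
g = (P·r − D₀)/(P + D₀) = (£18,170,714.10×0.137 − £414,000.00) / (£18,170,714.10 + £414,000.00) = 0.111672

11.17%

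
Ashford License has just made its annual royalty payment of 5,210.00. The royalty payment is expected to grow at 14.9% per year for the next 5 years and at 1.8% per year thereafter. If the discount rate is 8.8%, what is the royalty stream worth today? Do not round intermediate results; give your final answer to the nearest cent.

D_1 = 5986.29000
D_2 = 6878.24721
D_3 = 7903.10604
D_4 = 9080.66884
D_5 = 10433.68850
Terminal value at year 5: TV = D_5×(1+g_2)/(r−g_2) = 10621.49490/0.07 = 151735.64137
P_0 = D_1/(1+r)^1 + D_2/(1+r)^2 + D_3/(1+r)^3 + D_4/(1+r)^4 + D_5/(1+r)^5 + TV/(1+r)^5
    = 5502.10478 + 5810.58676 + 6136.36414 + 6480.40661 + 6843.73824 + 99527.50747 = 130300.70800

130300.71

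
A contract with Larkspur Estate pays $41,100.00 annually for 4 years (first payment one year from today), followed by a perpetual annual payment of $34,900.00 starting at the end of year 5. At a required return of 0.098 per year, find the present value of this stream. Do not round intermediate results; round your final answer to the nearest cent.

$375861.00

PV of 4-year annuity: $41,100.00 × [1 − (1+0.098)^−4] / 0.098 = 130847.51707
Perpetuity value at year 4: $34,900.00 / 0.098 = 356122.44898
PV of perpetuity: 356122.44898 / (1+0.098)^4 = 245013.48679
Total PV = 130847.51707 + 245013.48679 = 375861.00387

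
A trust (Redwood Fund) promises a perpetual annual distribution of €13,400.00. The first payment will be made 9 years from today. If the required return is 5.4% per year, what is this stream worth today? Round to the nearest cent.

€162924.41

Value at end of year 8: C / r = €13,400.00 / 0.054 = €248,148.1481
Discount to today: PV = €248,148.1481 / (1 + 0.054)^8 = €248,148.1481 / 1.523088 = €162,924.41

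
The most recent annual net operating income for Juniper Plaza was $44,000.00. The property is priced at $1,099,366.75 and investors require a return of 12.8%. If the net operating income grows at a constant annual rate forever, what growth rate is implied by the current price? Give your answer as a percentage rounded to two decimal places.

P = D₀(1+g)/(r−g) ⇒ P(r−g) = D₀(1+g) ⇒ g(P+D₀) = P·r − D₀
g = (P·r − D₀)/(P + D₀) = ($1,099,366.75×0.128 − $44,000.00) / ($1,099,366.75 + $44,000.00) = 0.084591

8.46%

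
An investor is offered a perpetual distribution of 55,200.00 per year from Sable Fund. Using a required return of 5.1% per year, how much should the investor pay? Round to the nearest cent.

Level perpetuity: PV = C / r = 55,200.00 / 0.051 = 1,082,352.94

1082352.94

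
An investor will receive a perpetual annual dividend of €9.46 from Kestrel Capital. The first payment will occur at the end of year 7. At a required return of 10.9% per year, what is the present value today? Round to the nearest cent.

€46.65

Value at end of year 6: C / r = €9.46 / 0.109 = €86.7890
Discount to today: PV = €86.7890 / (1 + 0.109)^6 = €86.7890 / 1.860327 = €46.65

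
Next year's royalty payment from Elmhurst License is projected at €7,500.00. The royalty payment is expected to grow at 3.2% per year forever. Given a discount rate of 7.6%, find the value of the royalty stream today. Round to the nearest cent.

Growing perpetuity: P = D₁ / (r − g) = €7,500.0000 / (0.076 − 0.032) = €170,454.55

€170454.55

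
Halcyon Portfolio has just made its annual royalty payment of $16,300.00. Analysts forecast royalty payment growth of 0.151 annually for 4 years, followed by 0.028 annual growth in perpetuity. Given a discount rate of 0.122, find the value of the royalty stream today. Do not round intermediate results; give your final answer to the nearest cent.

D_1 = 18761.30000
D_2 = 21594.25630
D_3 = 24854.98900
D_4 = 28608.09234
Terminal value at year 4: TV = D_4×(1+g_2)/(r−g_2) = 29409.11893/0.094 = 312862.96730
P_0 = D_1/(1+r)^1 + D_2/(1+r)^2 + D_3/(1+r)^3 + D_4/(1+r)^4 + TV/(1+r)^4
    = 16721.30125 + 17153.49174 + 17596.85294 + 18051.67356 + 197416.17465 = 266939.49414

$266939.49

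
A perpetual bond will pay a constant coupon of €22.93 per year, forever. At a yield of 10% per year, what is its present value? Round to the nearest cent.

€229.30

Level perpetuity: PV = C / r = €22.93 / 0.1 = €229.30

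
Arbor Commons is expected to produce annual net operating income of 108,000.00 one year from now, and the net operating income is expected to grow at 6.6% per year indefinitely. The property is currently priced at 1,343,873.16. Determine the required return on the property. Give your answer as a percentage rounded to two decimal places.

14.64%

P = D₁/(r − g) ⇒ r = D₁/P + g = 108,000.0000/1,343,873.16 + 0.066 = 0.080365 + 0.066 = 0.146365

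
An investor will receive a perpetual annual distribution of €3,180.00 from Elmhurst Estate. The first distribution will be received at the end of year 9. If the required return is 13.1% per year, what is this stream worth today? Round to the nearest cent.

Value at end of year 8: C / r = €3,180.00 / 0.131 = €24,274.8092
Discount to today: PV = €24,274.8092 / (1 + 0.131)^8 = €24,274.8092 / 2.677323 = €9,066.82

€9066.82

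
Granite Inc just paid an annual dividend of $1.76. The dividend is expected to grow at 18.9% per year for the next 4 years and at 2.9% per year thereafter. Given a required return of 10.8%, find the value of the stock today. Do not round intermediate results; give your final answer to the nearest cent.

D_1 = 2.09264
D_2 = 2.48815
D_3 = 2.95841
D_4 = 3.51755
Terminal value at year 4: TV = D_4×(1+g_2)/(r−g_2) = 3.61956/0.079 = 45.81718
P_0 = D_1/(1+r)^1 + D_2/(1+r)^2 + D_3/(1+r)^3 + D_4/(1+r)^4 + TV/(1+r)^4
    = 1.88866 + 2.02673 + 2.17490 + 2.33389 + 30.39970 = 38.82389

$38.82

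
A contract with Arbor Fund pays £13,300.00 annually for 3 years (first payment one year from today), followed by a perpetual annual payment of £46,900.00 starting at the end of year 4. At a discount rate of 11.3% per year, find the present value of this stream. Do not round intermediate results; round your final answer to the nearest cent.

PV of 3-year annuity: £13,300.00 × [1 − (1+0.113)^−3] / 0.113 = 32332.57010
Perpetuity value at year 3: £46,900.00 / 0.113 = 415044.24779
PV of perpetuity: 415044.24779 / (1+0.113)^3 = 301029.39532
Total PV = 32332.57010 + 301029.39532 = 333361.96542

£333361.97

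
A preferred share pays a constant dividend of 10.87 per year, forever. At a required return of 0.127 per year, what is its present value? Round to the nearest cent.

85.59

Level perpetuity: PV = C / r = 10.87 / 0.127 = 85.59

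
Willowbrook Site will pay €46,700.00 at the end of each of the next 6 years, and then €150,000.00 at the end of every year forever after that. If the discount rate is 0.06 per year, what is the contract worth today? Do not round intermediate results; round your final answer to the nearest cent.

PV of 6-year annuity: €46,700.00 × [1 − (1+0.06)^−6] / 0.06 = 229639.04602
Perpetuity value at year 6: €150,000.00 / 0.06 = 2500000.00000
PV of perpetuity: 2500000.00000 / (1+0.06)^6 = 1762401.35110
Total PV = 229639.04602 + 1762401.35110 = 1992040.39712

€1992040.40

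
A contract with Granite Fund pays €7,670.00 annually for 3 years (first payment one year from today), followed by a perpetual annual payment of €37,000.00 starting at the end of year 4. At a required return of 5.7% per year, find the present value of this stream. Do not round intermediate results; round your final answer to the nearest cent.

PV of 3-year annuity: €7,670.00 × [1 − (1+0.057)^−3] / 0.057 = 20616.33172
Perpetuity value at year 3: €37,000.00 / 0.057 = 649122.80702
PV of perpetuity: 649122.80702 / (1+0.057)^3 = 549669.83783
Total PV = 20616.33172 + 549669.83783 = 570286.16955

€570286.17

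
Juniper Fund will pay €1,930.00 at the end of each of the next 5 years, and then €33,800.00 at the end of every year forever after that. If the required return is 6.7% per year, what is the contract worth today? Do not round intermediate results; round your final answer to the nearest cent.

PV of 5-year annuity: €1,930.00 × [1 − (1+0.067)^−5] / 0.067 = 7977.35435
Perpetuity value at year 5: €33,800.00 / 0.067 = 504477.61194
PV of perpetuity: 504477.61194 / (1+0.067)^5 = 364770.57725
Total PV = 7977.35435 + 364770.57725 = 372747.93160

€372747.93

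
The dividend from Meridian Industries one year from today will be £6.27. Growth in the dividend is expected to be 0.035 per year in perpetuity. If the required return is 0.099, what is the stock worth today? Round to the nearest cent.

£97.97

Growing perpetuity: P = D₁ / (r − g) = £6.2700 / (0.099 − 0.035) = £97.97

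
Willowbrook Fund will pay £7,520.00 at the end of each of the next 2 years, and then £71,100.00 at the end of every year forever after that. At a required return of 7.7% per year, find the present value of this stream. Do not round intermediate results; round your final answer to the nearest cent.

£809528.57

PV of 2-year annuity: £7,520.00 × [1 − (1+0.077)^−2] / 0.077 = 13465.51384
Perpetuity value at year 2: £71,100.00 / 0.077 = 923376.62338
PV of perpetuity: 923376.62338 / (1+0.077)^2 = 796063.05505
Total PV = 13465.51384 + 796063.05505 = 809528.56888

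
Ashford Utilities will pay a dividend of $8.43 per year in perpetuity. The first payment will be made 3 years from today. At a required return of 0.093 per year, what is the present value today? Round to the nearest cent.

$75.88

Value at end of year 2: C / r = $8.43 / 0.093 = $90.6452
Discount to today: PV = $90.6452 / (1 + 0.093)^2 = $90.6452 / 1.194649 = $75.88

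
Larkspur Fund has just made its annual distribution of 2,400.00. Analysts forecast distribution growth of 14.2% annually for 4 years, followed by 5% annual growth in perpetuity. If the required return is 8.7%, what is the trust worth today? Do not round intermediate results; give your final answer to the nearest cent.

D_1 = 2740.80000
D_2 = 3129.99360
D_3 = 3574.45269
D_4 = 4082.02497
Terminal value at year 4: TV = D_4×(1+g_2)/(r−g_2) = 4286.12622/0.037 = 115841.24924
P_0 = D_1/(1+r)^1 + D_2/(1+r)^2 + D_3/(1+r)^3 + D_4/(1+r)^4 + TV/(1+r)^4
    = 2521.43514 + 2649.01466 + 2783.04944 + 2923.86611 + 82974.57871 = 93851.94405

93851.94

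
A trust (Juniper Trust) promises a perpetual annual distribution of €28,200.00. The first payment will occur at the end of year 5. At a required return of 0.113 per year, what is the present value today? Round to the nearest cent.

Value at end of year 4: C / r = €28,200.00 / 0.113 = €249,557.5221
Discount to today: PV = €249,557.5221 / (1 + 0.113)^4 = €249,557.5221 / 1.534549 = €162,626.01

€162626.01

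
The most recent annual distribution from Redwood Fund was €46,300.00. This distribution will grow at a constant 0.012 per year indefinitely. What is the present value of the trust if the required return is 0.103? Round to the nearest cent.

D₁ = D₀ × (1 + g) = €46,300.00 × 1.012 = €46,855.6000
Growing perpetuity: P = D₁ / (r − g) = €46,855.6000 / (0.103 − 0.012) = €514,896.70

€514896.70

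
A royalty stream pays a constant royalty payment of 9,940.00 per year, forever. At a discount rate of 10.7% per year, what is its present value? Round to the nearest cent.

Level perpetuity: PV = C / r = 9,940.00 / 0.107 = 92,897.20

92897.20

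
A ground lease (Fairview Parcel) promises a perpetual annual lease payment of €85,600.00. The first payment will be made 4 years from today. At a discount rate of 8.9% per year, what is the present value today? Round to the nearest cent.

Value at end of year 3: C / r = €85,600.00 / 0.089 = €961,797.7528
Discount to today: PV = €961,797.7528 / (1 + 0.089)^3 = €961,797.7528 / 1.291468 = €744,732.18

€744732.18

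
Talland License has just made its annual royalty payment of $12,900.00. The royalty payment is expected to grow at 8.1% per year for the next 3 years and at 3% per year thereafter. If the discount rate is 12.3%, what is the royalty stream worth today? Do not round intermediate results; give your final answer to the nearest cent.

D_1 = 13944.90000
D_2 = 15074.43690
D_3 = 16295.46629
Terminal value at year 3: TV = D_3×(1+g_2)/(r−g_2) = 16784.33028/0.093 = 180476.66965
P_0 = D_1/(1+r)^1 + D_2/(1+r)^2 + D_3/(1+r)^3 + TV/(1+r)^3
    = 12417.54230 + 11953.12843 + 11506.08355 + 127432.96838 = 163309.72266

$163309.72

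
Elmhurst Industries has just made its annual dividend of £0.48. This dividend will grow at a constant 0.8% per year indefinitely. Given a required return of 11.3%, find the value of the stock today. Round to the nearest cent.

D₁ = D₀ × (1 + g) = £0.48 × 1.008 = £0.4838
Growing perpetuity: P = D₁ / (r − g) = £0.4838 / (0.113 − 0.008) = £4.61

£4.61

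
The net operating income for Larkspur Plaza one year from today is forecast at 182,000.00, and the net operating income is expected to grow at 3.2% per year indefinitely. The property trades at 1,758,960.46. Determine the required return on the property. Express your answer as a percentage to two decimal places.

13.55%

P = D₁/(r − g) ⇒ r = D₁/P + g = 182,000.0000/1,758,960.46 + 0.032 = 0.103470 + 0.032 = 0.135470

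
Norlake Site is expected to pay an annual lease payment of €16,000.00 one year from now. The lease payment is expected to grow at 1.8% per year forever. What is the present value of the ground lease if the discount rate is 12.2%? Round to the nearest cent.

Growing perpetuity: P = D₁ / (r − g) = €16,000.0000 / (0.122 − 0.018) = €153,846.15

€153846.15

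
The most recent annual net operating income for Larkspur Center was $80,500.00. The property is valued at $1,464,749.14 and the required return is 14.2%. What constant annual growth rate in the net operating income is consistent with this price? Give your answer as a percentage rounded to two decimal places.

8.25%

P = D₀(1+g)/(r−g) ⇒ P(r−g) = D₀(1+g) ⇒ g(P+D₀) = P·r − D₀
g = (P·r − D₀)/(P + D₀) = ($1,464,749.14×0.142 − $80,500.00) / ($1,464,749.14 + $80,500.00) = 0.082507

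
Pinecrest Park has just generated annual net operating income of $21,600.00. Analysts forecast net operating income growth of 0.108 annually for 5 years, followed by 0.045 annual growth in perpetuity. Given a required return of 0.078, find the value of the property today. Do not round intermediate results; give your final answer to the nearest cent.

D_1 = 23932.80000
D_2 = 26517.54240
D_3 = 29381.43698
D_4 = 32554.63217
D_5 = 36070.53245
Terminal value at year 5: TV = D_5×(1+g_2)/(r−g_2) = 37693.70641/0.033 = 1142233.52751
P_0 = D_1/(1+r)^1 + D_2/(1+r)^2 + D_3/(1+r)^3 + D_4/(1+r)^4 + D_5/(1+r)^5 + TV/(1+r)^5
    = 22201.11317 + 22818.95491 + 23453.99076 + 24106.69923 + 24777.57212 + 784623.11704 = 901981.44723

$901981.45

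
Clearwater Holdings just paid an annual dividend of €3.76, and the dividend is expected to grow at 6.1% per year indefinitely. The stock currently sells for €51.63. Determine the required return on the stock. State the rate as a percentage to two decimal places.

D₁ = €3.76 × 1.061 = €3.9894
P = D₁/(r − g) ⇒ r = D₁/P + g = €3.9894/€51.63 + 0.061 = 0.077268 + 0.061 = 0.138268

13.83%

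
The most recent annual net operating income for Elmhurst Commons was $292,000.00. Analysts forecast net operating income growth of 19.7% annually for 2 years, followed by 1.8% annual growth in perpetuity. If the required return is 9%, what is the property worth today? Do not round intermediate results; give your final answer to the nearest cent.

$5651706.88

D_1 = 349524.00000
D_2 = 418380.22800
Terminal value at year 2: TV = D_2×(1+g_2)/(r−g_2) = 425911.07210/0.072 = 5915431.55700
P_0 = D_1/(1+r)^1 + D_2/(1+r)^2 + TV/(1+r)^2
    = 320664.22018 + 352142.26749 + 4978900.39306 = 5651706.88073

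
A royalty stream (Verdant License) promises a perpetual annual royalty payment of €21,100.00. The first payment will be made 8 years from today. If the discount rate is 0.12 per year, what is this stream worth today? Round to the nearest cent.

€79538.07

Value at end of year 7: C / r = €21,100.00 / 0.12 = €175,833.3333
Discount to today: PV = €175,833.3333 / (1 + 0.12)^7 = €175,833.3333 / 2.210681 = €79,538.07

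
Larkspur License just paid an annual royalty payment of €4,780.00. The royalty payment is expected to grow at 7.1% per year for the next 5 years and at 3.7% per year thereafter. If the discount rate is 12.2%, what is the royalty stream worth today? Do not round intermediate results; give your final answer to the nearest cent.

D_1 = 5119.38000
D_2 = 5482.85598
D_3 = 5872.13875
D_4 = 6289.06061
D_5 = 6735.58391
Terminal value at year 5: TV = D_5×(1+g_2)/(r−g_2) = 6984.80051/0.085 = 82174.12369
P_0 = D_1/(1+r)^1 + D_2/(1+r)^2 + D_3/(1+r)^3 + D_4/(1+r)^4 + D_5/(1+r)^5 + TV/(1+r)^5
    = 4562.72727 + 4355.33058 + 4157.36101 + 3968.39005 + 3788.00869 + 46213.70597 = 67045.52356

€67045.52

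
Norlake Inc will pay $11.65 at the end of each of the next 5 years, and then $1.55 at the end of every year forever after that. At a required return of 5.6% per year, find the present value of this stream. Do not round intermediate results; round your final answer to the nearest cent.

PV of 5-year annuity: $11.65 × [1 − (1+0.056)^−5] / 0.056 = 49.61269
Perpetuity value at year 5: $1.55 / 0.056 = 27.67857
PV of perpetuity: 27.67857 / (1+0.056)^5 = 21.07774
Total PV = 49.61269 + 21.07774 = 70.69043

$70.69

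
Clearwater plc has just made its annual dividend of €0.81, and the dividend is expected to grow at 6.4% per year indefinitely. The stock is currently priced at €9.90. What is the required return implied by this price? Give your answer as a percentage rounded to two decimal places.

15.11%

D₁ = €0.81 × 1.064 = €0.8618
P = D₁/(r − g) ⇒ r = D₁/P + g = €0.8618/€9.90 + 0.064 = 0.087055 + 0.064 = 0.151055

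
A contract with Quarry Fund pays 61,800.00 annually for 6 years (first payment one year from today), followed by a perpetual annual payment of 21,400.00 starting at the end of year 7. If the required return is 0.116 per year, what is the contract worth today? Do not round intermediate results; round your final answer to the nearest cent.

PV of 6-year annuity: 61,800.00 × [1 − (1+0.116)^−6] / 0.116 = 256989.70071
Perpetuity value at year 6: 21,400.00 / 0.116 = 184482.75862
PV of perpetuity: 184482.75862 / (1+0.116)^6 = 95492.79753
Total PV = 256989.70071 + 95492.79753 = 352482.49824

352482.50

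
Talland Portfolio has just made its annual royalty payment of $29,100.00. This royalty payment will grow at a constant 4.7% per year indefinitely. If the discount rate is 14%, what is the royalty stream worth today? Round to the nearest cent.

$327609.68

D₁ = D₀ × (1 + g) = $29,100.00 × 1.047 = $30,467.7000
Growing perpetuity: P = D₁ / (r − g) = $30,467.7000 / (0.14 − 0.047) = $327,609.68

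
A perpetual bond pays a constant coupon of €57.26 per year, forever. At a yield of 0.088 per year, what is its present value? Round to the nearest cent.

Level perpetuity: PV = C / r = €57.26 / 0.088 = €650.68

€650.68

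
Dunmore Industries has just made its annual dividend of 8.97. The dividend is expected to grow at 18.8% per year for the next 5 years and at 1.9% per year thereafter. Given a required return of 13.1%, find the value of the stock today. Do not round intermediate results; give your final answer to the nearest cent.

D_1 = 10.65636
D_2 = 12.65976
D_3 = 15.03979
D_4 = 17.86727
D_5 = 21.22632
Terminal value at year 5: TV = D_5×(1+g_2)/(r−g_2) = 21.62962/0.112 = 193.12158
P_0 = D_1/(1+r)^1 + D_2/(1+r)^2 + D_3/(1+r)^3 + D_4/(1+r)^4 + D_5/(1+r)^5 + TV/(1+r)^5
    = 9.42207 + 9.89692 + 10.39571 + 10.91963 + 11.46995 + 104.35609 = 156.46036

156.46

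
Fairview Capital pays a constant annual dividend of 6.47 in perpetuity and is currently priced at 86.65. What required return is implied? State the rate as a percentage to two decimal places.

P = C/r ⇒ r = C/P = 6.47/86.65 = 0.074668

7.47%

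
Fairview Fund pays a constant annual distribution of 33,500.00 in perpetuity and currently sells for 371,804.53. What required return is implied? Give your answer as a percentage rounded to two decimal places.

P = C/r ⇒ r = C/P = 33,500.00/371,804.53 = 0.090101

9.01%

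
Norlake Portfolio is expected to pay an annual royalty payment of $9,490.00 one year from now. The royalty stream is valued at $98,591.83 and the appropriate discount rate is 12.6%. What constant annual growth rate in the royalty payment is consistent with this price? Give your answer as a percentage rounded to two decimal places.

P = D₁/(r−g) ⇒ g = r − D₁/P = 0.126 − $9,490.00/$98,591.83 = 0.029745

2.97%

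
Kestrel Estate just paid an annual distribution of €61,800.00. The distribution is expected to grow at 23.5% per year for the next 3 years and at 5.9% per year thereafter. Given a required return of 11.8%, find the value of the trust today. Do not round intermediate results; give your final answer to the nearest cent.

D_1 = 76323.00000
D_2 = 94258.90500
D_3 = 116409.74768
Terminal value at year 3: TV = D_3×(1+g_2)/(r−g_2) = 123277.92279/0.059 = 2089456.31844
P_0 = D_1/(1+r)^1 + D_2/(1+r)^2 + D_3/(1+r)^3 + TV/(1+r)^3
    = 68267.44186 + 75411.70903 + 83303.63207 + 1495229.59936 = 1722212.38232

€1722212.38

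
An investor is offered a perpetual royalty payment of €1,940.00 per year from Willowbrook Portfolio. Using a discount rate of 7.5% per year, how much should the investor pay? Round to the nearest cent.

€25866.67

Level perpetuity: PV = C / r = €1,940.00 / 0.075 = €25,866.67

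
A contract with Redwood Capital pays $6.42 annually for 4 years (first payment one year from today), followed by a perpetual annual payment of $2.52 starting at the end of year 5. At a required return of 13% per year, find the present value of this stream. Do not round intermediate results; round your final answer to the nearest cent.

$30.99

PV of 4-year annuity: $6.42 × [1 − (1+0.13)^−4] / 0.13 = 19.09611
Perpetuity value at year 4: $2.52 / 0.13 = 19.38462
PV of perpetuity: 19.38462 / (1+0.13)^4 = 11.88895
Total PV = 19.09611 + 11.88895 = 30.98505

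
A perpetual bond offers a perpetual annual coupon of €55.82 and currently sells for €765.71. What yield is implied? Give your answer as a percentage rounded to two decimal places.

P = C/r ⇒ r = C/P = €55.82/€765.71 = 0.072900

7.29%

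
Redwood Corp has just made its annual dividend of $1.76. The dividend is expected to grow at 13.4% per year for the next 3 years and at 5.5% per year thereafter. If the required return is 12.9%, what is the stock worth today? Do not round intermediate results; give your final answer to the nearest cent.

D_1 = 1.99584
D_2 = 2.26328
D_3 = 2.56656
Terminal value at year 3: TV = D_3×(1+g_2)/(r−g_2) = 2.70772/0.074 = 36.59086
P_0 = D_1/(1+r)^1 + D_2/(1+r)^2 + D_3/(1+r)^3 + TV/(1+r)^3
    = 1.76779 + 1.77562 + 1.78349 + 25.42674 = 30.75365

$30.75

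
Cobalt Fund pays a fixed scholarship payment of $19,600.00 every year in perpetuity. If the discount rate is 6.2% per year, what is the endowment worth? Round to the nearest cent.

Level perpetuity: PV = C / r = $19,600.00 / 0.062 = $316,129.03

$316129.03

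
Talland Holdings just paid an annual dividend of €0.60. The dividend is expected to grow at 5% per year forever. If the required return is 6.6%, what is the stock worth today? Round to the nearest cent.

D₁ = D₀ × (1 + g) = €0.60 × 1.05 = €0.6300
Growing perpetuity: P = D₁ / (r − g) = €0.6300 / (0.066 − 0.05) = €39.38

€39.38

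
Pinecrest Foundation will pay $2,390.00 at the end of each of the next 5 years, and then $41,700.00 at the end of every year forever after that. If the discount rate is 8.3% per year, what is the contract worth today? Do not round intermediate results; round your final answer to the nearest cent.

$346689.43

PV of 5-year annuity: $2,390.00 × [1 − (1+0.083)^−5] / 0.083 = 9467.59868
Perpetuity value at year 5: $41,700.00 / 0.083 = 502409.63855
PV of perpetuity: 502409.63855 / (1+0.083)^5 = 337221.82893
Total PV = 9467.59868 + 337221.82893 = 346689.42761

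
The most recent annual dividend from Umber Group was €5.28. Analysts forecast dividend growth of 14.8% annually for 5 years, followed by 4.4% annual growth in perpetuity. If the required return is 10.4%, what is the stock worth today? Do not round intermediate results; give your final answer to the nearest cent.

D_1 = 6.06144
D_2 = 6.95853
D_3 = 7.98840
D_4 = 9.17068
D_5 = 10.52794
Terminal value at year 5: TV = D_5×(1+g_2)/(r−g_2) = 10.99117/0.06 = 183.18614
P_0 = D_1/(1+r)^1 + D_2/(1+r)^2 + D_3/(1+r)^3 + D_4/(1+r)^4 + D_5/(1+r)^5 + TV/(1+r)^5
    = 5.49043 + 5.70926 + 5.93680 + 6.17341 + 6.41945 + 111.69848 = 141.42783

€141.43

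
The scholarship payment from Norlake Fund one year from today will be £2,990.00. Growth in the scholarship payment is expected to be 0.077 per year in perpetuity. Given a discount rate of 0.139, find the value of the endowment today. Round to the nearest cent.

Growing perpetuity: P = D₁ / (r − g) = £2,990.0000 / (0.139 − 0.077) = £48,225.81

£48225.81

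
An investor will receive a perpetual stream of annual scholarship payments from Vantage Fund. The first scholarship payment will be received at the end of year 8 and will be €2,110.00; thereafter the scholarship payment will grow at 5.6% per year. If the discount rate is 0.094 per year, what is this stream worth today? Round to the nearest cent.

€29605.85

Value at end of year 7: C₁ / (r − g) = €2,110.00 / (0.094 − 0.056) = €55,526.3158
Discount to today: PV = €55,526.3158 / (1 + 0.094)^7 = €55,526.3158 / 1.875518 = €29,605.85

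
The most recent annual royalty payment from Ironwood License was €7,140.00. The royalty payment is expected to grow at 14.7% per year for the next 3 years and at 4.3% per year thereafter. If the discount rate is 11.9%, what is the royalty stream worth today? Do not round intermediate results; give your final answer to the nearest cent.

€128038.25

D_1 = 8189.58000
D_2 = 9393.44826
D_3 = 10774.28515
Terminal value at year 3: TV = D_3×(1+g_2)/(r−g_2) = 11237.57942/0.076 = 147862.88705
P_0 = D_1/(1+r)^1 + D_2/(1+r)^2 + D_3/(1+r)^3 + TV/(1+r)^3
    = 7318.65952 + 7501.78951 + 7689.50185 + 105528.29516 = 128038.24604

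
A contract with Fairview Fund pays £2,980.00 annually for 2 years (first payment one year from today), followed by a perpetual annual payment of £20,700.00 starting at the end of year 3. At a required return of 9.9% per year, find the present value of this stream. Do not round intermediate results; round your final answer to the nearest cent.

PV of 2-year annuity: £2,980.00 × [1 − (1+0.099)^−2] / 0.099 = 5178.84983
Perpetuity value at year 2: £20,700.00 / 0.099 = 209090.90909
PV of perpetuity: 209090.90909 / (1+0.099)^2 = 173117.01935
Total PV = 5178.84983 + 173117.01935 = 178295.86918

£178295.87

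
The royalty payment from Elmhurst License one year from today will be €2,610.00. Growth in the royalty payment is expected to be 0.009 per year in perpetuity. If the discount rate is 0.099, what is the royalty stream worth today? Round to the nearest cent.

Growing perpetuity: P = D₁ / (r − g) = €2,610.0000 / (0.099 − 0.009) = €29,000.00

€29000.00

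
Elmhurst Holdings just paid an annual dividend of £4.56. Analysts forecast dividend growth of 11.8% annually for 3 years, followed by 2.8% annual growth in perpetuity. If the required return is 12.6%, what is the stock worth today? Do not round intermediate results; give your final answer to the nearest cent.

D_1 = 5.09808
D_2 = 5.69965
D_3 = 6.37221
Terminal value at year 3: TV = D_3×(1+g_2)/(r−g_2) = 6.55063/0.098 = 66.84321
P_0 = D_1/(1+r)^1 + D_2/(1+r)^2 + D_3/(1+r)^3 + TV/(1+r)^3
    = 4.52760 + 4.49543 + 4.46350 + 46.82115 = 60.30769

£60.31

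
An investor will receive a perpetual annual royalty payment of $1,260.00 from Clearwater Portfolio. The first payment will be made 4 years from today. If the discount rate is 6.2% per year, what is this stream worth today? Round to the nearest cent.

Value at end of year 3: C / r = $1,260.00 / 0.062 = $20,322.5806
Discount to today: PV = $20,322.5806 / (1 + 0.062)^3 = $20,322.5806 / 1.197770 = $16,967.01

$16967.01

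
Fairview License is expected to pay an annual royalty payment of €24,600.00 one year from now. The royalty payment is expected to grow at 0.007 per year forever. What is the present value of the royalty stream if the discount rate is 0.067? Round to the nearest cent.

€410000.00

Growing perpetuity: P = D₁ / (r − g) = €24,600.0000 / (0.067 − 0.007) = €410,000.00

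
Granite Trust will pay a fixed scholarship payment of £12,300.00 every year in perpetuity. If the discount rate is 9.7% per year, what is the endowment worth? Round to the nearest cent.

£126804.12

Level perpetuity: PV = C / r = £12,300.00 / 0.097 = £126,804.12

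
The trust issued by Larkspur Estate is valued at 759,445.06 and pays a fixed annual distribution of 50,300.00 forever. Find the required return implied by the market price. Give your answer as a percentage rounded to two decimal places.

P = C/r ⇒ r = C/P = 50,300.00/759,445.06 = 0.066233

6.62%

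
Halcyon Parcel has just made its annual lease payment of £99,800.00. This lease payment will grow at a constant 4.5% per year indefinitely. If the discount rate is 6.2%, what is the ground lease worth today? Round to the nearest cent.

D₁ = D₀ × (1 + g) = £99,800.00 × 1.045 = £104,291.0000
Growing perpetuity: P = D₁ / (r − g) = £104,291.0000 / (0.062 − 0.045) = £6,134,764.71

£6134764.71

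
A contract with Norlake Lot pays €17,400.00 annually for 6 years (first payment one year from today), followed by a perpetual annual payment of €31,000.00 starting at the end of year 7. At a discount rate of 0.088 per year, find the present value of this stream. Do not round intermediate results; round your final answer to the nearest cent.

€290898.72

PV of 6-year annuity: €17,400.00 × [1 − (1+0.088)^−6] / 0.088 = 78522.62080
Perpetuity value at year 6: €31,000.00 / 0.088 = 352272.72727
PV of perpetuity: 352272.72727 / (1+0.088)^6 = 212376.10401
Total PV = 78522.62080 + 212376.10401 = 290898.72481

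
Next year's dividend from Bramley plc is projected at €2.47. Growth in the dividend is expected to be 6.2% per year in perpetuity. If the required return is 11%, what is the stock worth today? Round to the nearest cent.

Growing perpetuity: P = D₁ / (r − g) = €2.4700 / (0.11 − 0.062) = €51.46

€51.46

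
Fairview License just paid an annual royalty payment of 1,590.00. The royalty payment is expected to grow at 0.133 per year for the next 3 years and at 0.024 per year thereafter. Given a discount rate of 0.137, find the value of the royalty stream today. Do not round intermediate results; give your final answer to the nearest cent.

18993.48

D_1 = 1801.47000
D_2 = 2041.06551
D_3 = 2312.52722
Terminal value at year 3: TV = D_3×(1+g_2)/(r−g_2) = 2368.02788/0.113 = 20955.99890
P_0 = D_1/(1+r)^1 + D_2/(1+r)^2 + D_3/(1+r)^3 + TV/(1+r)^3
    = 1584.40633 + 1578.83234 + 1573.27796 + 14256.96137 = 18993.47801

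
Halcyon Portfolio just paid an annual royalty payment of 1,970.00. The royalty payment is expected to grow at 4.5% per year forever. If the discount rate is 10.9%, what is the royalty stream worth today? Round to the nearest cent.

32166.41

D₁ = D₀ × (1 + g) = 1,970.00 × 1.045 = 2,058.6500
Growing perpetuity: P = D₁ / (r − g) = 2,058.6500 / (0.109 − 0.045) = 32,166.41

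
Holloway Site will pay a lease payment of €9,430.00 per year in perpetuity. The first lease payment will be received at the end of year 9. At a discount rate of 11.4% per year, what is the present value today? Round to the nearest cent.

€34875.89

Value at end of year 8: C / r = €9,430.00 / 0.114 = €82,719.2982
Discount to today: PV = €82,719.2982 / (1 + 0.114)^8 = €82,719.2982 / 2.371819 = €34,875.89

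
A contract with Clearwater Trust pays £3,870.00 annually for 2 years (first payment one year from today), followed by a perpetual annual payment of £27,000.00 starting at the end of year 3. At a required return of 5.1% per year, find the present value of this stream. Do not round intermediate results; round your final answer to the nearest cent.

PV of 2-year annuity: £3,870.00 × [1 − (1+0.051)^−2] / 0.051 = 7185.73494
Perpetuity value at year 2: £27,000.00 / 0.051 = 529411.76471
PV of perpetuity: 529411.76471 / (1+0.051)^2 = 479278.73024
Total PV = 7185.73494 + 479278.73024 = 486464.46518

£486464.47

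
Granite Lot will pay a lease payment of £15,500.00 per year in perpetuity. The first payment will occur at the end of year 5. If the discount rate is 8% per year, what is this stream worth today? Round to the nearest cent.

Value at end of year 4: C / r = £15,500.00 / 0.08 = £193,750.0000
Discount to today: PV = £193,750.0000 / (1 + 0.08)^4 = £193,750.0000 / 1.360489 = £142,412.03

£142412.03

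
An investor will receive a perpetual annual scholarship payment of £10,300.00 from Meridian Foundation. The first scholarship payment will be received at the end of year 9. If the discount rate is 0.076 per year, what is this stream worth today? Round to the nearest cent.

£75426.76

Value at end of year 8: C / r = £10,300.00 / 0.076 = £135,526.3158
Discount to today: PV = £135,526.3158 / (1 + 0.076)^8 = £135,526.3158 / 1.796794 = £75,426.76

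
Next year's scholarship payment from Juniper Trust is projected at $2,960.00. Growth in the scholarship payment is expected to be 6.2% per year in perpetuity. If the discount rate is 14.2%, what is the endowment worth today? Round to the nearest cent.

$37000.00

Growing perpetuity: P = D₁ / (r − g) = $2,960.0000 / (0.142 − 0.062) = $37,000.00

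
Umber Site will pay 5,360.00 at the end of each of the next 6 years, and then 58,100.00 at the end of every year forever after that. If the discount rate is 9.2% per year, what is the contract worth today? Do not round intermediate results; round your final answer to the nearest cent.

PV of 6-year annuity: 5,360.00 × [1 − (1+0.092)^−6] / 0.092 = 23901.82078
Perpetuity value at year 6: 58,100.00 / 0.092 = 631521.73913
PV of perpetuity: 631521.73913 / (1+0.092)^6 = 372436.70423
Total PV = 23901.82078 + 372436.70423 = 396338.52501

396338.53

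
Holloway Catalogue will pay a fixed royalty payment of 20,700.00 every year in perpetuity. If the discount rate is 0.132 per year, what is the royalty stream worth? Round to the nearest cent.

Level perpetuity: PV = C / r = 20,700.00 / 0.132 = 156,818.18

156818.18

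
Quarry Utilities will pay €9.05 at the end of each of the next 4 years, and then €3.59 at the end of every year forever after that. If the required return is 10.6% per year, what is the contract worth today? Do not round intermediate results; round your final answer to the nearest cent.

€50.95

PV of 4-year annuity: €9.05 × [1 − (1+0.106)^−4] / 0.106 = 28.31861
Perpetuity value at year 4: €3.59 / 0.106 = 33.86792
PV of perpetuity: 33.86792 / (1+0.106)^4 = 22.63435
Total PV = 28.31861 + 22.63435 = 50.95297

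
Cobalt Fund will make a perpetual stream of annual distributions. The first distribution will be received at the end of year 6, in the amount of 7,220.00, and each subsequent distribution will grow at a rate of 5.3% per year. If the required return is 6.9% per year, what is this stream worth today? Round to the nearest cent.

Value at end of year 5: C₁ / (r − g) = 7,220.00 / (0.069 − 0.053) = 451,250.0000
Discount to today: PV = 451,250.0000 / (1 + 0.069)^5 = 451,250.0000 / 1.396010 = 323,242.67

323242.67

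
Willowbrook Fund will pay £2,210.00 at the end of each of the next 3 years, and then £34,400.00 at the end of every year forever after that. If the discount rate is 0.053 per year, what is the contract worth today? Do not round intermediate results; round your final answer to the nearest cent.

PV of 3-year annuity: £2,210.00 × [1 − (1+0.053)^−3] / 0.053 = 5984.70560
Perpetuity value at year 3: £34,400.00 / 0.053 = 649056.60377
PV of perpetuity: 649056.60377 / (1+0.053)^3 = 555901.00529
Total PV = 5984.70560 + 555901.00529 = 561885.71089

£561885.71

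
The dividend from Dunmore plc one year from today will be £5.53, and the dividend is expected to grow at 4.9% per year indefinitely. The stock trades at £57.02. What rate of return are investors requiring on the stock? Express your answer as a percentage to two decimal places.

P = D₁/(r − g) ⇒ r = D₁/P + g = £5.5300/£57.02 + 0.049 = 0.096984 + 0.049 = 0.145984

14.60%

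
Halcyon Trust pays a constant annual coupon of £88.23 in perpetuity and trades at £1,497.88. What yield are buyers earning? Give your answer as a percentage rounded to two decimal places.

P = C/r ⇒ r = C/P = £88.23/£1,497.88 = 0.058903

5.89%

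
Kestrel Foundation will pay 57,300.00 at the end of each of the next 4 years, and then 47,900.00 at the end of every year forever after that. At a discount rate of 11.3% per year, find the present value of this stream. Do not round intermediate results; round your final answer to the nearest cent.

452870.98

PV of 4-year annuity: 57,300.00 × [1 − (1+0.113)^−4] / 0.113 = 176637.43367
Perpetuity value at year 4: 47,900.00 / 0.113 = 423893.80531
PV of perpetuity: 423893.80531 / (1+0.113)^4 = 276233.54226
Total PV = 176637.43367 + 276233.54226 = 452870.97593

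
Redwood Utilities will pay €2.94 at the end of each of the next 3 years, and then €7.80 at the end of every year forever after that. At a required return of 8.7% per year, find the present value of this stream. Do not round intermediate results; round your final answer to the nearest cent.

€77.29

PV of 3-year annuity: €2.94 × [1 − (1+0.087)^−3] / 0.087 = 7.48198
Perpetuity value at year 3: €7.80 / 0.087 = 89.65517
PV of perpetuity: 89.65517 / (1+0.087)^3 = 69.80503
Total PV = 7.48198 + 69.80503 = 77.28701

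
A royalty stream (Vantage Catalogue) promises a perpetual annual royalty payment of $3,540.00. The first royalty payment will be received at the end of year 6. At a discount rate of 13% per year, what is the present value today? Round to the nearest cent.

$14779.77

Value at end of year 5: C / r = $3,540.00 / 0.13 = $27,230.7692
Discount to today: PV = $27,230.7692 / (1 + 0.13)^5 = $27,230.7692 / 1.842435 = $14,779.77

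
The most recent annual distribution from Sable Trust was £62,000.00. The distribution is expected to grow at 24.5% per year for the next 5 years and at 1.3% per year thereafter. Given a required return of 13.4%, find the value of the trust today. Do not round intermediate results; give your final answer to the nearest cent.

£1241756.25

D_1 = 77190.00000
D_2 = 96101.55000
D_3 = 119646.42975
D_4 = 148959.80504
D_5 = 185454.95727
Terminal value at year 5: TV = D_5×(1+g_2)/(r−g_2) = 187865.87172/0.121 = 1552610.51006
P_0 = D_1/(1+r)^1 + D_2/(1+r)^2 + D_3/(1+r)^3 + D_4/(1+r)^4 + D_5/(1+r)^5 + TV/(1+r)^5
    = 68068.78307 + 74731.60046 + 82046.59839 + 90077.61463 + 98894.73564 + 827936.91904 = 1241756.25123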